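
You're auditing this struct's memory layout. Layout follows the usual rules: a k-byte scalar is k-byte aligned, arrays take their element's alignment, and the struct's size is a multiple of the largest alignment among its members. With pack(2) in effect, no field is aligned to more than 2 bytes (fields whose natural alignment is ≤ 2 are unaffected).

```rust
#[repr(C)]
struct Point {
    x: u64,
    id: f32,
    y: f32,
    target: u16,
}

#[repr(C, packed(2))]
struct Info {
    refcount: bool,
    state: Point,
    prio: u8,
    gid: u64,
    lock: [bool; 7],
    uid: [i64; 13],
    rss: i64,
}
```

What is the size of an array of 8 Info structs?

1248

Point: 0..8  x  (8B, 8-aligned); 8..12  id  (4B, 4-aligned); 12..16  y  (4B, 4-aligned); 16..18  target  (2B, 2-aligned); 18..24  -- tail padding (6B); sizeof = 24, alignof = 8
0..1  refcount  (1B, 1-aligned)
1..2  -- padding (1B)
2..26  state  (24B, 2-aligned)
26..27  prio  (1B, 1-aligned)
27..28  -- padding (1B)
28..36  gid  (8B, 2-aligned)
36..43  lock  (7B, 1-aligned)
43..44  -- padding (1B)
44..148  uid  (104B, 2-aligned)
148..156  rss  (8B, 2-aligned)
sizeof = 156, alignof = 2
array of 8: 8 × 156 = 1248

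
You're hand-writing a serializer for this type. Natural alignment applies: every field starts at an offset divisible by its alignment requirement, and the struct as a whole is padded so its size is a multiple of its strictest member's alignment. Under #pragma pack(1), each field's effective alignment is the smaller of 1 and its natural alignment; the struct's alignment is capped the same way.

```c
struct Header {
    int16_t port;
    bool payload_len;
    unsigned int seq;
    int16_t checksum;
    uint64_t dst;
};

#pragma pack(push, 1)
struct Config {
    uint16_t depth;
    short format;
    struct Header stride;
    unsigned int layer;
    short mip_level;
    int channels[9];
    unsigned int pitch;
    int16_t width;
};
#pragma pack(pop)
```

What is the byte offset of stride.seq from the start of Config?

Header: 0..2  port  (2B, 2-aligned); 2..3  payload_len  (1B, 1-aligned); 3..4  -- padding (1B); 4..8  seq  (4B, 4-aligned); 8..10  checksum  (2B, 2-aligned); 10..16  -- padding (6B); 16..24  dst  (8B, 8-aligned); sizeof = 24, alignof = 8
0..2  depth  (2B, 1-aligned)
2..4  format  (2B, 1-aligned)
4..28  stride  (24B, 1-aligned)
within Header: seq at 4
4 + 4 = 8

8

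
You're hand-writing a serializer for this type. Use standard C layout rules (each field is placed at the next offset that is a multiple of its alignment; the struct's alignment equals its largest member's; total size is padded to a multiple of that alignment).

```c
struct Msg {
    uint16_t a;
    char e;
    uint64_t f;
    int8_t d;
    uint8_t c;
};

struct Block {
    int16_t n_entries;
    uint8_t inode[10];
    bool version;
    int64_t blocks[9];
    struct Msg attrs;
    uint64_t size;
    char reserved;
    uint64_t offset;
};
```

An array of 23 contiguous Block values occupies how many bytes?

Msg: a at 0 (size 2, align 2) → ends 2; e at 2 (size 1, align 1) → ends 3; pad 5 to align 8 for f; f at 8 (size 8, align 8) → ends 16; d at 16 (size 1, align 1) → ends 17; c at 17 (size 1, align 1) → ends 18; tail pad 6 to reach multiple of 8; total 24 bytes, alignment 8
n_entries at 0 (size 2, align 2) → ends 2
inode at 2 (size 10, align 1) → ends 12
version at 12 (size 1, align 1) → ends 13
pad 3 to align 8 for blocks
blocks at 16 (size 72, align 8) → ends 88
attrs at 88 (size 24, align 8) → ends 112
size at 112 (size 8, align 8) → ends 120
reserved at 120 (size 1, align 1) → ends 121
pad 7 to align 8 for offset
offset at 128 (size 8, align 8) → ends 136
total 136 bytes, alignment 8
array of 23: 23 × 136 = 3128

3128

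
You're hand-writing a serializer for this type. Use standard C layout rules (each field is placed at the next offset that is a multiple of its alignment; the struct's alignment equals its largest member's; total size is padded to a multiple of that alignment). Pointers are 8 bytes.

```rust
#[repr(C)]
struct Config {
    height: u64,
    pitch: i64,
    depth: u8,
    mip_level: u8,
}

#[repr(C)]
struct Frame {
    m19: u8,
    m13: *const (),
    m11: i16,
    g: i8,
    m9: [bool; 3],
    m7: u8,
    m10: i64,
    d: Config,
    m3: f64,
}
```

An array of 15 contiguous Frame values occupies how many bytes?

Config: @0: height [8B, align 8] → 8; @8: pitch [8B, align 8] → 16; @16: depth [1B, align 1] → 17; @17: mip_level [1B, align 1] → 18; +6 tail pad (align 8); size 24, align 8
@0: m19 [1B, align 1] → 1
+7 pad (align 8)
@8: m13 [8B, align 8] → 16
@16: m11 [2B, align 2] → 18
@18: g [1B, align 1] → 19
@19: m9 [3B, align 1] → 22
@22: m7 [1B, align 1] → 23
+1 pad (align 8)
@24: m10 [8B, align 8] → 32
@32: d [24B, align 8] → 56
@56: m3 [8B, align 8] → 64
size 64, align 8
array of 15: 15 × 64 = 960

960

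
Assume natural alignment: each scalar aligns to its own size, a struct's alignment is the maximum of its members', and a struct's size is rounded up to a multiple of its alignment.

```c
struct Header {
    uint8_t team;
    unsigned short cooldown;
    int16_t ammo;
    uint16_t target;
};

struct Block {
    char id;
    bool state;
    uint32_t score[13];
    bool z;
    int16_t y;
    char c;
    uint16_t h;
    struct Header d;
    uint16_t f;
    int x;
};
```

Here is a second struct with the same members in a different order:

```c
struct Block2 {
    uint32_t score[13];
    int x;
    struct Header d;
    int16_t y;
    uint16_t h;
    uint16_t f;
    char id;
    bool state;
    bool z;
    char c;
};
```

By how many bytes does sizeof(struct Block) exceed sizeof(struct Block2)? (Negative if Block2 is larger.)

4

Header: @0: team [1B, align 1] → 1; +1 pad (align 2); @2: cooldown [2B, align 2] → 4; @4: ammo [2B, align 2] → 6; @6: target [2B, align 2] → 8; size 8, align 2
@0: id [1B, align 1] → 1
@1: state [1B, align 1] → 2
+2 pad (align 4)
@4: score [52B, align 4] → 56
@56: z [1B, align 1] → 57
+1 pad (align 2)
@58: y [2B, align 2] → 60
@60: c [1B, align 1] → 61
+1 pad (align 2)
@62: h [2B, align 2] → 64
@64: d [8B, align 2] → 72
@72: f [2B, align 2] → 74
+2 pad (align 4)
@76: x [4B, align 4] → 80
size 80, align 4
— Block2 —
@0: score [52B, align 4] → 52
@52: x [4B, align 4] → 56
@56: d [8B, align 2] → 64
@64: y [2B, align 2] → 66
@66: h [2B, align 2] → 68
@68: f [2B, align 2] → 70
@70: id [1B, align 1] → 71
@71: state [1B, align 1] → 72
@72: z [1B, align 1] → 73
@73: c [1B, align 1] → 74
+2 tail pad (align 4)
size 76, align 4
80 − 76 = 4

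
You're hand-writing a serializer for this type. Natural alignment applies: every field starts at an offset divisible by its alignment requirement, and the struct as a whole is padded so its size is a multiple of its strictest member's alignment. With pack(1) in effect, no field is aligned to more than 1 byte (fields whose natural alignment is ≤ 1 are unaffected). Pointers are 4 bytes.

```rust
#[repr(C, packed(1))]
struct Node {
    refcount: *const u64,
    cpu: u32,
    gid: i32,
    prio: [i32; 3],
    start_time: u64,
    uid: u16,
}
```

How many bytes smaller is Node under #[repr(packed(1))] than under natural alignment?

6

natural layout:
  refcount at 0 (size 4, align 4) → ends 4
  cpu at 4 (size 4, align 4) → ends 8
  gid at 8 (size 4, align 4) → ends 12
  prio at 12 (size 12, align 4) → ends 24
  start_time at 24 (size 8, align 8) → ends 32
  uid at 32 (size 2, align 2) → ends 34
  tail pad 6 to reach multiple of 8
  total 40 bytes, alignment 8
packed(1) layout:
  refcount at 0 (size 4, align 1) → ends 4
  cpu at 4 (size 4, align 1) → ends 8
  gid at 8 (size 4, align 1) → ends 12
  prio at 12 (size 12, align 1) → ends 24
  start_time at 24 (size 8, align 1) → ends 32
  uid at 32 (size 2, align 1) → ends 34
  total 34 bytes, alignment 1
40 − 34 = 6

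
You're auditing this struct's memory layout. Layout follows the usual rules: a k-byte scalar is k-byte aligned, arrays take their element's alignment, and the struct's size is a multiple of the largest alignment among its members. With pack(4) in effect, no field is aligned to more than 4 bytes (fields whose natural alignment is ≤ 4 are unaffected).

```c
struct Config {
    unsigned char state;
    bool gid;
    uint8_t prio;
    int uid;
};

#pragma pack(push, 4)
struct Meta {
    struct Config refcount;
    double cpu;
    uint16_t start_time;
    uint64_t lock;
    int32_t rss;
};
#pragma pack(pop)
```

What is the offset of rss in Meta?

Config: @0: state [1B, align 1] → 1; @1: gid [1B, align 1] → 2; @2: prio [1B, align 1] → 3; +1 pad (align 4); @4: uid [4B, align 4] → 8; size 8, align 4
@0: refcount [8B, align 4] → 8
@8: cpu [8B, align 4] → 16
@16: start_time [2B, align 2] → 18
+2 pad (align 4)
@20: lock [8B, align 4] → 28
@28: rss [4B, align 4] → 32

28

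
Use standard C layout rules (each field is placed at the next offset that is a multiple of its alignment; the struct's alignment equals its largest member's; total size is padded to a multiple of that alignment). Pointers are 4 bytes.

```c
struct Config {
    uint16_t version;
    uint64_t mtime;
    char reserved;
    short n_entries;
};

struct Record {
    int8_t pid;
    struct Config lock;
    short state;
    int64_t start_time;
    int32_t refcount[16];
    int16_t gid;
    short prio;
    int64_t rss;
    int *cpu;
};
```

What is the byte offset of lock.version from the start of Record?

Config: version at 0 (size 2, align 2) → ends 2; pad 6 to align 8 for mtime; mtime at 8 (size 8, align 8) → ends 16; reserved at 16 (size 1, align 1) → ends 17; pad 1 to align 2 for n_entries; n_entries at 18 (size 2, align 2) → ends 20; tail pad 4 to reach multiple of 8; total 24 bytes, alignment 8
pid at 0 (size 1, align 1) → ends 1
pad 7 to align 8 for lock
lock at 8 (size 24, align 8) → ends 32
within Config: version at 0
8 + 0 = 8

8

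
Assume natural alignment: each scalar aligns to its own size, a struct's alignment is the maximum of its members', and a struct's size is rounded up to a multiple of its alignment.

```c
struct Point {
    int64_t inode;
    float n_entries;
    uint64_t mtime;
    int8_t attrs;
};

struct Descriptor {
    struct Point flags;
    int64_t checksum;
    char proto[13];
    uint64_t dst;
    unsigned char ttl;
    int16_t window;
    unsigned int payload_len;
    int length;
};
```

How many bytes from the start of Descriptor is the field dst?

56

Point: 0..8  inode  (8B, 8-aligned); 8..12  n_entries  (4B, 4-aligned); 12..16  -- padding (4B); 16..24  mtime  (8B, 8-aligned); 24..25  attrs  (1B, 1-aligned); 25..32  -- tail padding (7B); sizeof = 32, alignof = 8
0..32  flags  (32B, 8-aligned)
32..40  checksum  (8B, 8-aligned)
40..53  proto  (13B, 1-aligned)
53..56  -- padding (3B)
56..64  dst  (8B, 8-aligned)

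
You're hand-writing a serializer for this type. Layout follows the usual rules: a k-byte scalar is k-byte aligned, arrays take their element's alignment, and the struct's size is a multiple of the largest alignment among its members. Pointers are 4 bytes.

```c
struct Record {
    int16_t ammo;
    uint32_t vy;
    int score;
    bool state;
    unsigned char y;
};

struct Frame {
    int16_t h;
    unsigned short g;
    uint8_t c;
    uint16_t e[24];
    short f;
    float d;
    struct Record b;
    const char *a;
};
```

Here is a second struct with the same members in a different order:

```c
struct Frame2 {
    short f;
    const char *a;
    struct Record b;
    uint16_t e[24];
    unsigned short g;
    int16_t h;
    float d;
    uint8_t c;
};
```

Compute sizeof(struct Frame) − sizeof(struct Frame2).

Record: ammo at 0 (size 2, align 2) → ends 2; pad 2 to align 4 for vy; vy at 4 (size 4, align 4) → ends 8; score at 8 (size 4, align 4) → ends 12; state at 12 (size 1, align 1) → ends 13; y at 13 (size 1, align 1) → ends 14; tail pad 2 to reach multiple of 4; total 16 bytes, alignment 4
h at 0 (size 2, align 2) → ends 2
g at 2 (size 2, align 2) → ends 4
c at 4 (size 1, align 1) → ends 5
pad 1 to align 2 for e
e at 6 (size 48, align 2) → ends 54
f at 54 (size 2, align 2) → ends 56
d at 56 (size 4, align 4) → ends 60
b at 60 (size 16, align 4) → ends 76
a at 76 (size 4, align 4) → ends 80
total 80 bytes, alignment 4
— Frame2 —
f at 0 (size 2, align 2) → ends 2
pad 2 to align 4 for a
a at 4 (size 4, align 4) → ends 8
b at 8 (size 16, align 4) → ends 24
e at 24 (size 48, align 2) → ends 72
g at 72 (size 2, align 2) → ends 74
h at 74 (size 2, align 2) → ends 76
d at 76 (size 4, align 4) → ends 80
c at 80 (size 1, align 1) → ends 81
tail pad 3 to reach multiple of 4
total 84 bytes, alignment 4
80 − 84 = -4

-4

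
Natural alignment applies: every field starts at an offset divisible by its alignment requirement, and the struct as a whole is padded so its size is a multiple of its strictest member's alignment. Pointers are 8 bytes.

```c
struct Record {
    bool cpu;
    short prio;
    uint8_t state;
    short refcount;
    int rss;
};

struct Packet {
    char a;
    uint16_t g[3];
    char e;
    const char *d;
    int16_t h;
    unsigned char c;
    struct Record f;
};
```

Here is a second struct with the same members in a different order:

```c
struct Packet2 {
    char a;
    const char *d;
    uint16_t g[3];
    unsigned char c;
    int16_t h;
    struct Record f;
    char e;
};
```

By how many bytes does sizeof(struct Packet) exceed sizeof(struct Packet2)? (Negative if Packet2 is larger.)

Record: @0: cpu [1B, align 1] → 1; +1 pad (align 2); @2: prio [2B, align 2] → 4; @4: state [1B, align 1] → 5; +1 pad (align 2); @6: refcount [2B, align 2] → 8; @8: rss [4B, align 4] → 12; size 12, align 4
@0: a [1B, align 1] → 1
+1 pad (align 2)
@2: g [6B, align 2] → 8
@8: e [1B, align 1] → 9
+7 pad (align 8)
@16: d [8B, align 8] → 24
@24: h [2B, align 2] → 26
@26: c [1B, align 1] → 27
+1 pad (align 4)
@28: f [12B, align 4] → 40
size 40, align 8
— Packet2 —
@0: a [1B, align 1] → 1
+7 pad (align 8)
@8: d [8B, align 8] → 16
@16: g [6B, align 2] → 22
@22: c [1B, align 1] → 23
+1 pad (align 2)
@24: h [2B, align 2] → 26
+2 pad (align 4)
@28: f [12B, align 4] → 40
@40: e [1B, align 1] → 41
+7 tail pad (align 8)
size 48, align 8
40 − 48 = -8

-8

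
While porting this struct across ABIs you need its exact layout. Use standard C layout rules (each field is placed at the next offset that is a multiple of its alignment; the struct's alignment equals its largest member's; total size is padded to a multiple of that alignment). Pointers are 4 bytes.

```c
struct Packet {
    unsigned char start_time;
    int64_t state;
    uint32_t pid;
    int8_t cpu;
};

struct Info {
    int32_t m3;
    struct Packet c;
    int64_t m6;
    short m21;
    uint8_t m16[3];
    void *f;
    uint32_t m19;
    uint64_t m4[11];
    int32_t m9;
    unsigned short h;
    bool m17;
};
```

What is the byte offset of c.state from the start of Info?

Packet: @0: start_time [1B, align 1] → 1; +7 pad (align 8); @8: state [8B, align 8] → 16; @16: pid [4B, align 4] → 20; @20: cpu [1B, align 1] → 21; +3 tail pad (align 8); size 24, align 8
@0: m3 [4B, align 4] → 4
+4 pad (align 8)
@8: c [24B, align 8] → 32
within Packet: state at 8
8 + 8 = 16

16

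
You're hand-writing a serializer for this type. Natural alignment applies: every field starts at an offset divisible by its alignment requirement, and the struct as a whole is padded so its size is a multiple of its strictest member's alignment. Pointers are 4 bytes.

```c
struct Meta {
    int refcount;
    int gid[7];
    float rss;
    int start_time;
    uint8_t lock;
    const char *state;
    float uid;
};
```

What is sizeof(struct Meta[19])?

988

@0: refcount [4B, align 4] → 4
@4: gid [28B, align 4] → 32
@32: rss [4B, align 4] → 36
@36: start_time [4B, align 4] → 40
@40: lock [1B, align 1] → 41
+3 pad (align 4)
@44: state [4B, align 4] → 48
@48: uid [4B, align 4] → 52
size 52, align 4
array of 19: 19 × 52 = 988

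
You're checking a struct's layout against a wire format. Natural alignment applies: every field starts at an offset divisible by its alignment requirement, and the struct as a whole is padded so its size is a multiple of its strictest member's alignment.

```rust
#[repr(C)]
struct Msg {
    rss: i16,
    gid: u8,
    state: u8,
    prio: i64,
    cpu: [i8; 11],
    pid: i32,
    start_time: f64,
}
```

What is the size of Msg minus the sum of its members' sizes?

0..2  rss  (2B, 2-aligned)
2..3  gid  (1B, 1-aligned)
3..4  state  (1B, 1-aligned)
4..8  -- padding (4B)
8..16  prio  (8B, 8-aligned)
16..27  cpu  (11B, 1-aligned)
27..28  -- padding (1B)
28..32  pid  (4B, 4-aligned)
32..40  start_time  (8B, 8-aligned)
sizeof = 40, alignof = 8
data bytes 35, size 40 → padding 5

5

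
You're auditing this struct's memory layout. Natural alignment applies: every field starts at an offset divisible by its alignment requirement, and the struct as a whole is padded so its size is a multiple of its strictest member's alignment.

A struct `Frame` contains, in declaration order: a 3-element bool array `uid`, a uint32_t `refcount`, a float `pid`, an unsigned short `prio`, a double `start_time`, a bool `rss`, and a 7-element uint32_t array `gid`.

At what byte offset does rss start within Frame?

24

0..3  uid  (3B, 1-aligned)
3..4  -- padding (1B)
4..8  refcount  (4B, 4-aligned)
8..12  pid  (4B, 4-aligned)
12..14  prio  (2B, 2-aligned)
14..16  -- padding (2B)
16..24  start_time  (8B, 8-aligned)
24..25  rss  (1B, 1-aligned)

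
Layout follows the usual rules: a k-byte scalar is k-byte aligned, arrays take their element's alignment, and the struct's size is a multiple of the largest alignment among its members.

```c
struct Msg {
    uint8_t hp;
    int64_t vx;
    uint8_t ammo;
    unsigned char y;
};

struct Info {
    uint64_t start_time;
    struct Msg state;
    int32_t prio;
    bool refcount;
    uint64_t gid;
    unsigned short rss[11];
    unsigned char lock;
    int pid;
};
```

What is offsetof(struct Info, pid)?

Msg: @0: hp [1B, align 1] → 1; +7 pad (align 8); @8: vx [8B, align 8] → 16; @16: ammo [1B, align 1] → 17; @17: y [1B, align 1] → 18; +6 tail pad (align 8); size 24, align 8
@0: start_time [8B, align 8] → 8
@8: state [24B, align 8] → 32
@32: prio [4B, align 4] → 36
@36: refcount [1B, align 1] → 37
+3 pad (align 8)
@40: gid [8B, align 8] → 48
@48: rss [22B, align 2] → 70
@70: lock [1B, align 1] → 71
+1 pad (align 4)
@72: pid [4B, align 4] → 76

72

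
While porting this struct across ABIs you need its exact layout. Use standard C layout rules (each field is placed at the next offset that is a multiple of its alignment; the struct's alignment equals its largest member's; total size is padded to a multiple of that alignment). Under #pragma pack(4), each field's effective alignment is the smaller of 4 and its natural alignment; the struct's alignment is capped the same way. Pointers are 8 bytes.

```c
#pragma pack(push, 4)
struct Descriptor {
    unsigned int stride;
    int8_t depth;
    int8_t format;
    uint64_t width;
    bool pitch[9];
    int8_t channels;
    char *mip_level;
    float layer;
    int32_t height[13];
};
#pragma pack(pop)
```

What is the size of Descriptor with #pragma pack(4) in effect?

@0: stride [4B, align 4] → 4
@4: depth [1B, align 1] → 5
@5: format [1B, align 1] → 6
+2 pad (align 4)
@8: width [8B, align 4] → 16
@16: pitch [9B, align 1] → 25
@25: channels [1B, align 1] → 26
+2 pad (align 4)
@28: mip_level [8B, align 4] → 36
@36: layer [4B, align 4] → 40
@40: height [52B, align 4] → 92
size 92, align 4

92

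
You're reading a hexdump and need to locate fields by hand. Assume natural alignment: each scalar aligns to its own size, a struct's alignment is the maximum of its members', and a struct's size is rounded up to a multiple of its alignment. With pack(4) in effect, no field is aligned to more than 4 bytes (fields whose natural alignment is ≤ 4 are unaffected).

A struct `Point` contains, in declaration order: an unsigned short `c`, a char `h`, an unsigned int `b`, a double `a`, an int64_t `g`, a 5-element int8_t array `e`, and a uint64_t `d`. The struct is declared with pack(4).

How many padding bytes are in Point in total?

@0: c [2B, align 2] → 2
@2: h [1B, align 1] → 3
+1 pad (align 4)
@4: b [4B, align 4] → 8
@8: a [8B, align 4] → 16
@16: g [8B, align 4] → 24
@24: e [5B, align 1] → 29
+3 pad (align 4)
@32: d [8B, align 4] → 40
size 40, align 4
data bytes 36, size 40 → padding 4

4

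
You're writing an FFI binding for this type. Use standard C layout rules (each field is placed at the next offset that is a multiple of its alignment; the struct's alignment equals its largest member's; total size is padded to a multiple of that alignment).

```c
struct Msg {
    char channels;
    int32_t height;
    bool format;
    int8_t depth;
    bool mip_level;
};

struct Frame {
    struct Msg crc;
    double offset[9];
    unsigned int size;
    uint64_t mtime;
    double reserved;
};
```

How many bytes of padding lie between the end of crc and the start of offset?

4

Msg: @0: channels [1B, align 1] → 1; +3 pad (align 4); @4: height [4B, align 4] → 8; @8: format [1B, align 1] → 9; @9: depth [1B, align 1] → 10; @10: mip_level [1B, align 1] → 11; +1 tail pad (align 4); size 12, align 4
@0: crc [12B, align 4] → 12
+4 pad (align 8)
@16: offset [72B, align 8] → 88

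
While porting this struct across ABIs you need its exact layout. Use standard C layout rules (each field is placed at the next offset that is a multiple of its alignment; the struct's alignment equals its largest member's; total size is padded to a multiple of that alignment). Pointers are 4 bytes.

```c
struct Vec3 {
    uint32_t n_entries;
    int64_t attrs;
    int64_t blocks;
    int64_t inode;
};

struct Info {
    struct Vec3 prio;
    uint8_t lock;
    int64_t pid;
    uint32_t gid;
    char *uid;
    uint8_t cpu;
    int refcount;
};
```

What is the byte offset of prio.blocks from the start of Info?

Vec3: @0: n_entries [4B, align 4] → 4; +4 pad (align 8); @8: attrs [8B, align 8] → 16; @16: blocks [8B, align 8] → 24; @24: inode [8B, align 8] → 32; size 32, align 8
@0: prio [32B, align 8] → 32
within Vec3: blocks at 16
0 + 16 = 16

16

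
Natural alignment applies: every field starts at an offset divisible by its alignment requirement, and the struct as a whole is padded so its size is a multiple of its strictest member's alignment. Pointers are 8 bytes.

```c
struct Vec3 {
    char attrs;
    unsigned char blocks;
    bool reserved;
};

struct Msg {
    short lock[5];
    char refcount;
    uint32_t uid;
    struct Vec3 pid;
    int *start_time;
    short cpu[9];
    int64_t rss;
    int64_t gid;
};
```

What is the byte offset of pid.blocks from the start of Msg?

17

Vec3: @0: attrs [1B, align 1] → 1; @1: blocks [1B, align 1] → 2; @2: reserved [1B, align 1] → 3; size 3, align 1
@0: lock [10B, align 2] → 10
@10: refcount [1B, align 1] → 11
+1 pad (align 4)
@12: uid [4B, align 4] → 16
@16: pid [3B, align 1] → 19
within Vec3: blocks at 1
16 + 1 = 17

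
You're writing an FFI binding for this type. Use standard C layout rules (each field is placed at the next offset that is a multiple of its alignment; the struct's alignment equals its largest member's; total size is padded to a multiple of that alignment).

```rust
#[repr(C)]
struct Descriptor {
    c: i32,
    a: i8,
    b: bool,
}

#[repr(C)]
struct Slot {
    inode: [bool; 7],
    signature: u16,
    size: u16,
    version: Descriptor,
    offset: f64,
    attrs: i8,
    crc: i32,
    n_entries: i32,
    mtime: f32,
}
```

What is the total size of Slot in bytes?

48 bytes

Descriptor: c at 0 (size 4, align 4) → ends 4; a at 4 (size 1, align 1) → ends 5; b at 5 (size 1, align 1) → ends 6; tail pad 2 to reach multiple of 4; total 8 bytes, alignment 4
inode at 0 (size 7, align 1) → ends 7
pad 1 to align 2 for signature
signature at 8 (size 2, align 2) → ends 10
size at 10 (size 2, align 2) → ends 12
version at 12 (size 8, align 4) → ends 20
pad 4 to align 8 for offset
offset at 24 (size 8, align 8) → ends 32
attrs at 32 (size 1, align 1) → ends 33
pad 3 to align 4 for crc
crc at 36 (size 4, align 4) → ends 40
n_entries at 40 (size 4, align 4) → ends 44
mtime at 44 (size 4, align 4) → ends 48
total 48 bytes, alignment 8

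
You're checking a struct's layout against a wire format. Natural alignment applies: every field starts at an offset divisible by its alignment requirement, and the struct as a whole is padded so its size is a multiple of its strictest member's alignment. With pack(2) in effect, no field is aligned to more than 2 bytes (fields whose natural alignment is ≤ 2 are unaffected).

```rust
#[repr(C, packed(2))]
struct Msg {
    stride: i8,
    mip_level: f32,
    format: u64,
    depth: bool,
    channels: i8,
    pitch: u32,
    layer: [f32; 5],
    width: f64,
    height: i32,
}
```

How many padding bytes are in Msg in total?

1

0..1  stride  (1B, 1-aligned)
1..2  -- padding (1B)
2..6  mip_level  (4B, 2-aligned)
6..14  format  (8B, 2-aligned)
14..15  depth  (1B, 1-aligned)
15..16  channels  (1B, 1-aligned)
16..20  pitch  (4B, 2-aligned)
20..40  layer  (20B, 2-aligned)
40..48  width  (8B, 2-aligned)
48..52  height  (4B, 2-aligned)
sizeof = 52, alignof = 2
data bytes 51, size 52 → padding 1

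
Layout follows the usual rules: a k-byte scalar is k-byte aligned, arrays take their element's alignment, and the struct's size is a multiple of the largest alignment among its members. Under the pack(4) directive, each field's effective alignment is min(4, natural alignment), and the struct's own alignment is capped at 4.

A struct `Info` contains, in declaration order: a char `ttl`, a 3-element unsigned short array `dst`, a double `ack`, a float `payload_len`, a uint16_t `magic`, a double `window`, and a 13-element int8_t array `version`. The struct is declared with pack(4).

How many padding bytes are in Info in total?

0..1  ttl  (1B, 1-aligned)
1..2  -- padding (1B)
2..8  dst  (6B, 2-aligned)
8..16  ack  (8B, 4-aligned)
16..20  payload_len  (4B, 4-aligned)
20..22  magic  (2B, 2-aligned)
22..24  -- padding (2B)
24..32  window  (8B, 4-aligned)
32..45  version  (13B, 1-aligned)
45..48  -- tail padding (3B)
sizeof = 48, alignof = 4
data bytes 42, size 48 → padding 6

6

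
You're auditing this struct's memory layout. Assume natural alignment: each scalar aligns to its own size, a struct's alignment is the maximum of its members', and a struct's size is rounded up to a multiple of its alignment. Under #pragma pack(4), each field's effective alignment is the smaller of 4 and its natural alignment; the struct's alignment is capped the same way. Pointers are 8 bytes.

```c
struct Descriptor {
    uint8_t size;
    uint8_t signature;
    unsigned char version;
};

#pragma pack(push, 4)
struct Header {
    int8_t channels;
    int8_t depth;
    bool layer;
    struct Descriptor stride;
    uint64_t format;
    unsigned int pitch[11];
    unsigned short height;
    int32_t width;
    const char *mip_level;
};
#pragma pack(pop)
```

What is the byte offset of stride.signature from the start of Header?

4

Descriptor: @0: size [1B, align 1] → 1; @1: signature [1B, align 1] → 2; @2: version [1B, align 1] → 3; size 3, align 1
@0: channels [1B, align 1] → 1
@1: depth [1B, align 1] → 2
@2: layer [1B, align 1] → 3
@3: stride [3B, align 1] → 6
within Descriptor: signature at 1
3 + 1 = 4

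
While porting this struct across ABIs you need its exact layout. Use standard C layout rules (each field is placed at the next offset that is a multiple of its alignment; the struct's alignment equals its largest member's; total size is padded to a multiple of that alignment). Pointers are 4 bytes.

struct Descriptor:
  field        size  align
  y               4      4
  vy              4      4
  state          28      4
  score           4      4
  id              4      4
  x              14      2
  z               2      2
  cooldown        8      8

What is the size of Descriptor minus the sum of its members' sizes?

@0: y [4B, align 4] → 4
@4: vy [4B, align 4] → 8
@8: state [28B, align 4] → 36
@36: score [4B, align 4] → 40
@40: id [4B, align 4] → 44
@44: x [14B, align 2] → 58
@58: z [2B, align 2] → 60
+4 pad (align 8)
@64: cooldown [8B, align 8] → 72
size 72, align 8
data bytes 68, size 72 → padding 4

4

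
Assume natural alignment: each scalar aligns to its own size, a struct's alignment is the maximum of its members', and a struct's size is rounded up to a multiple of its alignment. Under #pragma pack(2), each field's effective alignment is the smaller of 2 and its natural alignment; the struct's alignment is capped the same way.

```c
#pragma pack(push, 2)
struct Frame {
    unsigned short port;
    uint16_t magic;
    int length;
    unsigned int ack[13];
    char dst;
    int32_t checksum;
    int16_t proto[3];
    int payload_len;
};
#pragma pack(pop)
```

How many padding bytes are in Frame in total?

@0: port [2B, align 2] → 2
@2: magic [2B, align 2] → 4
@4: length [4B, align 2] → 8
@8: ack [52B, align 2] → 60
@60: dst [1B, align 1] → 61
+1 pad (align 2)
@62: checksum [4B, align 2] → 66
@66: proto [6B, align 2] → 72
@72: payload_len [4B, align 2] → 76
size 76, align 2
data bytes 75, size 76 → padding 1

1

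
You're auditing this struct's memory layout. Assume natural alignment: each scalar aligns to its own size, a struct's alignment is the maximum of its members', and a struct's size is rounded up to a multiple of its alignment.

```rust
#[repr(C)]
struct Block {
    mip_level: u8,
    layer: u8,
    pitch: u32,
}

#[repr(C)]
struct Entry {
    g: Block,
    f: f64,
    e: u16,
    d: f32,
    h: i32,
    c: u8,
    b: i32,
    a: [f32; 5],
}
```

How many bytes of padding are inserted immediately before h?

0

Block: @0: mip_level [1B, align 1] → 1; @1: layer [1B, align 1] → 2; +2 pad (align 4); @4: pitch [4B, align 4] → 8; size 8, align 4
@0: g [8B, align 4] → 8
@8: f [8B, align 8] → 16
@16: e [2B, align 2] → 18
+2 pad (align 4)
@20: d [4B, align 4] → 24
@24: h [4B, align 4] → 28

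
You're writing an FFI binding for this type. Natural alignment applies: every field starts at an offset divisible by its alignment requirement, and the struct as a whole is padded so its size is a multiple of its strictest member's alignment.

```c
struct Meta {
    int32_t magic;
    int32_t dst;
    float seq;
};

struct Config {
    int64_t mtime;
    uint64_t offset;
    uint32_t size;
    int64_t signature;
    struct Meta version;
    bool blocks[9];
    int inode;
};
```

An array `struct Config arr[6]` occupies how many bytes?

384

Meta: 0..4  magic  (4B, 4-aligned); 4..8  dst  (4B, 4-aligned); 8..12  seq  (4B, 4-aligned); sizeof = 12, alignof = 4
0..8  mtime  (8B, 8-aligned)
8..16  offset  (8B, 8-aligned)
16..20  size  (4B, 4-aligned)
20..24  -- padding (4B)
24..32  signature  (8B, 8-aligned)
32..44  version  (12B, 4-aligned)
44..53  blocks  (9B, 1-aligned)
53..56  -- padding (3B)
56..60  inode  (4B, 4-aligned)
60..64  -- tail padding (4B)
sizeof = 64, alignof = 8
array of 6: 6 × 64 = 384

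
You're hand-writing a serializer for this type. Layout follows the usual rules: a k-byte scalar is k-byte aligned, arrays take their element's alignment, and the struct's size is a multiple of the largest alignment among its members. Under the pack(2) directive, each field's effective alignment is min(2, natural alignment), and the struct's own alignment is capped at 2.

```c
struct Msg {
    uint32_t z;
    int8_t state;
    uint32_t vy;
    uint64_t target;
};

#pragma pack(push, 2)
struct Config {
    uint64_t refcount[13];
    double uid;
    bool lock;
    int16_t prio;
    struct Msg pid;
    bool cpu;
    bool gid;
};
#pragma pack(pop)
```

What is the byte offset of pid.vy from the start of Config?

Msg: 0..4  z  (4B, 4-aligned); 4..5  state  (1B, 1-aligned); 5..8  -- padding (3B); 8..12  vy  (4B, 4-aligned); 12..16  -- padding (4B); 16..24  target  (8B, 8-aligned); sizeof = 24, alignof = 8
0..104  refcount  (104B, 2-aligned)
104..112  uid  (8B, 2-aligned)
112..113  lock  (1B, 1-aligned)
113..114  -- padding (1B)
114..116  prio  (2B, 2-aligned)
116..140  pid  (24B, 2-aligned)
within Msg: vy at 8
116 + 8 = 124

124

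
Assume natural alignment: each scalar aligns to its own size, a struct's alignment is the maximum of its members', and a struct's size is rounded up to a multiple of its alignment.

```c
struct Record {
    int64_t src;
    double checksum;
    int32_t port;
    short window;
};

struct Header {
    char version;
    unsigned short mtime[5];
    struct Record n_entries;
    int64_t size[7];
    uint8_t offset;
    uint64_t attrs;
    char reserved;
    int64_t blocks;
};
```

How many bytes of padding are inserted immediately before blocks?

7

Record: 0..8  src  (8B, 8-aligned); 8..16  checksum  (8B, 8-aligned); 16..20  port  (4B, 4-aligned); 20..22  window  (2B, 2-aligned); 22..24  -- tail padding (2B); sizeof = 24, alignof = 8
0..1  version  (1B, 1-aligned)
1..2  -- padding (1B)
2..12  mtime  (10B, 2-aligned)
12..16  -- padding (4B)
16..40  n_entries  (24B, 8-aligned)
40..96  size  (56B, 8-aligned)
96..97  offset  (1B, 1-aligned)
97..104  -- padding (7B)
104..112  attrs  (8B, 8-aligned)
112..113  reserved  (1B, 1-aligned)
113..120  -- padding (7B)
120..128  blocks  (8B, 8-aligned)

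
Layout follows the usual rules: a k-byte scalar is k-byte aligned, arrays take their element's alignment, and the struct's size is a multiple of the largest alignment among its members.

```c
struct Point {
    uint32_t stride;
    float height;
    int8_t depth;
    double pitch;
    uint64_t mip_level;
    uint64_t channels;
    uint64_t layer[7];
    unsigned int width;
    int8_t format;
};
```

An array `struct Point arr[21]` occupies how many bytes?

2184

stride at 0 (size 4, align 4) → ends 4
height at 4 (size 4, align 4) → ends 8
depth at 8 (size 1, align 1) → ends 9
pad 7 to align 8 for pitch
pitch at 16 (size 8, align 8) → ends 24
mip_level at 24 (size 8, align 8) → ends 32
channels at 32 (size 8, align 8) → ends 40
layer at 40 (size 56, align 8) → ends 96
width at 96 (size 4, align 4) → ends 100
format at 100 (size 1, align 1) → ends 101
tail pad 3 to reach multiple of 8
total 104 bytes, alignment 8
array of 21: 21 × 104 = 2184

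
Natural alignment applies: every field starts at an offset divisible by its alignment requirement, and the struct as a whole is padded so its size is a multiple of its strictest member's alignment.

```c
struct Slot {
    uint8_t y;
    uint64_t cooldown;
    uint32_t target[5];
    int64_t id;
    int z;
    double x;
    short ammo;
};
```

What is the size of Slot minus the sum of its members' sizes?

0..1  y  (1B, 1-aligned)
1..8  -- padding (7B)
8..16  cooldown  (8B, 8-aligned)
16..36  target  (20B, 4-aligned)
36..40  -- padding (4B)
40..48  id  (8B, 8-aligned)
48..52  z  (4B, 4-aligned)
52..56  -- padding (4B)
56..64  x  (8B, 8-aligned)
64..66  ammo  (2B, 2-aligned)
66..72  -- tail padding (6B)
sizeof = 72, alignof = 8
data bytes 51, size 72 → padding 21

21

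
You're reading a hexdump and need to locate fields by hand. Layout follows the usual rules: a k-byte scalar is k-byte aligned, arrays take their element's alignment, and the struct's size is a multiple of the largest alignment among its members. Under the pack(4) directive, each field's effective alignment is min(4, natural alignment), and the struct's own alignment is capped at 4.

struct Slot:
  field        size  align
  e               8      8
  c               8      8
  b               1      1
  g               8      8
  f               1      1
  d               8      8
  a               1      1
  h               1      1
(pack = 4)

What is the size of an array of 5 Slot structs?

0..8  e  (8B, 4-aligned)
8..16  c  (8B, 4-aligned)
16..17  b  (1B, 1-aligned)
17..20  -- padding (3B)
20..28  g  (8B, 4-aligned)
28..29  f  (1B, 1-aligned)
29..32  -- padding (3B)
32..40  d  (8B, 4-aligned)
40..41  a  (1B, 1-aligned)
41..42  h  (1B, 1-aligned)
42..44  -- tail padding (2B)
sizeof = 44, alignof = 4
array of 5: 5 × 44 = 220

220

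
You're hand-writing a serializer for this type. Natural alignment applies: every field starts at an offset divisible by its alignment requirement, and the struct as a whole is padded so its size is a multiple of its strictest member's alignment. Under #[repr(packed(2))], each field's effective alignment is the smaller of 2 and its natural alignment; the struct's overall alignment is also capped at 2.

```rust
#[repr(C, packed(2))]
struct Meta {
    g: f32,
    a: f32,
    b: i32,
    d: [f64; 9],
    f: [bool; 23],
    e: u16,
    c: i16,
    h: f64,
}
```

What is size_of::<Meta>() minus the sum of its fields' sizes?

@0: g [4B, align 2] → 4
@4: a [4B, align 2] → 8
@8: b [4B, align 2] → 12
@12: d [72B, align 2] → 84
@84: f [23B, align 1] → 107
+1 pad (align 2)
@108: e [2B, align 2] → 110
@110: c [2B, align 2] → 112
@112: h [8B, align 2] → 120
size 120, align 2
data bytes 119, size 120 → padding 1

1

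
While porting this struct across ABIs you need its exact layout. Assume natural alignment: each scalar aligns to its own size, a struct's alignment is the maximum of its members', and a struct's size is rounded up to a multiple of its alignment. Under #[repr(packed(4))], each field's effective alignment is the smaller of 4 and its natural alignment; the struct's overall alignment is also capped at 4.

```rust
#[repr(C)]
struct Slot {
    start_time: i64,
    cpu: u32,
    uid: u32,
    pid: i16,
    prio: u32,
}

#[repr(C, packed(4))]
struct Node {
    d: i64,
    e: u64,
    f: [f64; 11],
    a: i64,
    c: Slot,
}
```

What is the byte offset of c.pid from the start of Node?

128

Slot: start_time at 0 (size 8, align 8) → ends 8; cpu at 8 (size 4, align 4) → ends 12; uid at 12 (size 4, align 4) → ends 16; pid at 16 (size 2, align 2) → ends 18; pad 2 to align 4 for prio; prio at 20 (size 4, align 4) → ends 24; total 24 bytes, alignment 8
d at 0 (size 8, align 4) → ends 8
e at 8 (size 8, align 4) → ends 16
f at 16 (size 88, align 4) → ends 104
a at 104 (size 8, align 4) → ends 112
c at 112 (size 24, align 4) → ends 136
within Slot: pid at 16
112 + 16 = 128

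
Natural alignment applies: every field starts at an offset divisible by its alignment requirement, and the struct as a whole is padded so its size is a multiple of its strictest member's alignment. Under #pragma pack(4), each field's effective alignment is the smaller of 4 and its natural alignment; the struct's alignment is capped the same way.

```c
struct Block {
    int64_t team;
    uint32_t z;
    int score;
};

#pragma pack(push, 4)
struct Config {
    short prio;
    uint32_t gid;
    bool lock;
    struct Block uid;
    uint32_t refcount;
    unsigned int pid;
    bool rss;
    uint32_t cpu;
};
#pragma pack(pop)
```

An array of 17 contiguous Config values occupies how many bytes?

Block: @0: team [8B, align 8] → 8; @8: z [4B, align 4] → 12; @12: score [4B, align 4] → 16; size 16, align 8
@0: prio [2B, align 2] → 2
+2 pad (align 4)
@4: gid [4B, align 4] → 8
@8: lock [1B, align 1] → 9
+3 pad (align 4)
@12: uid [16B, align 4] → 28
@28: refcount [4B, align 4] → 32
@32: pid [4B, align 4] → 36
@36: rss [1B, align 1] → 37
+3 pad (align 4)
@40: cpu [4B, align 4] → 44
size 44, align 4
array of 17: 17 × 44 = 748

748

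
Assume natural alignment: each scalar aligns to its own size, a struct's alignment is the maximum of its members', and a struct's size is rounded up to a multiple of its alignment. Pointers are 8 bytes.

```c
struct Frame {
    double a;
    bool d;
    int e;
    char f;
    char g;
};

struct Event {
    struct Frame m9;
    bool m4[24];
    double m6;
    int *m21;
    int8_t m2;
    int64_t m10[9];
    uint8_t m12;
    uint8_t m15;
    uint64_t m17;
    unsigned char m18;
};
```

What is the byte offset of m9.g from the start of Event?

17

Frame: @0: a [8B, align 8] → 8; @8: d [1B, align 1] → 9; +3 pad (align 4); @12: e [4B, align 4] → 16; @16: f [1B, align 1] → 17; @17: g [1B, align 1] → 18; +6 tail pad (align 8); size 24, align 8
@0: m9 [24B, align 8] → 24
within Frame: g at 17
0 + 17 = 17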